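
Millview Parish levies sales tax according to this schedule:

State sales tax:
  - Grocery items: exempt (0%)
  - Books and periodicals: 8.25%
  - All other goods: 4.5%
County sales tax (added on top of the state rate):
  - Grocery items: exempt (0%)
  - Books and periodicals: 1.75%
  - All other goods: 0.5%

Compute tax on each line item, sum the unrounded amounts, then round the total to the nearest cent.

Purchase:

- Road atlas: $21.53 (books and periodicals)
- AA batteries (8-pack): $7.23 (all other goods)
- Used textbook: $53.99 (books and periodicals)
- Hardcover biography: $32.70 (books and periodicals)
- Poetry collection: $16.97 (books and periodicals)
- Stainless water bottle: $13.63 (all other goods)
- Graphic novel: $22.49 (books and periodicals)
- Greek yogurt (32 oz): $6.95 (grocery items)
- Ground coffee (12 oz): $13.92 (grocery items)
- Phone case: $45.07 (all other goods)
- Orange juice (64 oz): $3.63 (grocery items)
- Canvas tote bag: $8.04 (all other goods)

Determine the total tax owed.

$18.47

Road atlas $21.53: books and periodicals → 8.25% + 1.75% county = 10% → $2.153
AA batteries (8-pack) $7.23: all other goods → 4.5% + 0.5% county = 5% → $0.3615
Used textbook $53.99: books and periodicals → 8.25% + 1.75% county = 10% → $5.399
Hardcover biography $32.70: books and periodicals → 8.25% + 1.75% county = 10% → $3.27
Poetry collection $16.97: books and periodicals → 8.25% + 1.75% county = 10% → $1.697
Stainless water bottle $13.63: all other goods → 4.5% + 0.5% county = 5% → $0.6815
Graphic novel $22.49: books and periodicals → 8.25% + 1.75% county = 10% → $2.249
Greek yogurt (32 oz) $6.95: grocery items → 0% + 0% county = 0% → $0.00
Ground coffee (12 oz) $13.92: grocery items → 0% + 0% county = 0% → $0.00
Phone case $45.07: all other goods → 4.5% + 0.5% county = 5% → $2.2535
Orange juice (64 oz) $3.63: grocery items → 0% + 0% county = 0% → $0.00
Canvas tote bag $8.04: all other goods → 4.5% + 0.5% county = 5% → $0.402
Unrounded tax sum = $18.4665 → $18.47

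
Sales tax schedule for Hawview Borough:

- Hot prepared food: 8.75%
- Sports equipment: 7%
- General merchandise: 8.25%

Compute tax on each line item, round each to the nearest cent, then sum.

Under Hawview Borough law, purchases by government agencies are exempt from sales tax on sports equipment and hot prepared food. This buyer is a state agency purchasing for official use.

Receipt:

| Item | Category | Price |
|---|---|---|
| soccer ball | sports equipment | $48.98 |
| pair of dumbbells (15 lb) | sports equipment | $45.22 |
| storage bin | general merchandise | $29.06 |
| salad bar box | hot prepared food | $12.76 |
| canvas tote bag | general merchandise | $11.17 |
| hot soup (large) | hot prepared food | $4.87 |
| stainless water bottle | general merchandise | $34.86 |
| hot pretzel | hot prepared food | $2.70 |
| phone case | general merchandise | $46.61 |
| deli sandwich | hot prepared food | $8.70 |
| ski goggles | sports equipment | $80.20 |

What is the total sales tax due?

Soccer ball $48.98: sports equipment, buyer-exempt → 0% → $0.00
Pair of dumbbells (15 lb) $45.22: sports equipment, buyer-exempt → 0% → $0.00
Storage bin $29.06: general merchandise → 8.25% → $2.40
Salad bar box $12.76: hot prepared food, buyer-exempt → 0% → $0.00
Canvas tote bag $11.17: general merchandise → 8.25% → $0.92
Hot soup (large) $4.87: hot prepared food, buyer-exempt → 0% → $0.00
Stainless water bottle $34.86: general merchandise → 8.25% → $2.88
Hot pretzel $2.70: hot prepared food, buyer-exempt → 0% → $0.00
Phone case $46.61: general merchandise → 8.25% → $3.85
Deli sandwich $8.70: hot prepared food, buyer-exempt → 0% → $0.00
Ski goggles $80.20: sports equipment, buyer-exempt → 0% → $0.00
Total tax = $2.40 + $0.92 + $2.88 + $3.85 = $10.05

$10.05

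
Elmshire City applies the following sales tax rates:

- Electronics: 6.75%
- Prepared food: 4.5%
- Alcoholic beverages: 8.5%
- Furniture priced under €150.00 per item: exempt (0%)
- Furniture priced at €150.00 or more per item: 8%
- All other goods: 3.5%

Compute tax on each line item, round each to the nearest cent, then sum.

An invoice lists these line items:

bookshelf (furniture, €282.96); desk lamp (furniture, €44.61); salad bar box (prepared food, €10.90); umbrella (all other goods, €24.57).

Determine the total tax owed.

Bookshelf €282.96: furniture, €150.00 or more → 8% → €22.64
Desk lamp €44.61: furniture, under €150.00 → 0% → €0.00
Salad bar box €10.90: prepared food → 4.5% → €0.49
Umbrella €24.57: all other goods → 3.5% → €0.86
Total tax = €22.64 + €0.49 + €0.86 = €23.99

€23.99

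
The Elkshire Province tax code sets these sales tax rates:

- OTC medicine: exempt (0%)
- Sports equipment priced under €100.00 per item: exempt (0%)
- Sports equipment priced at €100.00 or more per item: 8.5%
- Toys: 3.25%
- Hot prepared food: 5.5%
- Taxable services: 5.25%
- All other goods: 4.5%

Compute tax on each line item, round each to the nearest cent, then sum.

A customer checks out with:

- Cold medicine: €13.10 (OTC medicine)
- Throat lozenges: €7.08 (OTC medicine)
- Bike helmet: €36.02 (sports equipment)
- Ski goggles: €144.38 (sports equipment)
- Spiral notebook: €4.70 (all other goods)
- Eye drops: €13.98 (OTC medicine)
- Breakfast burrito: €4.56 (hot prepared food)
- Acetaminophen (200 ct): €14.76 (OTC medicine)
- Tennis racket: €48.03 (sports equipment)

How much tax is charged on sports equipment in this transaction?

Bike helmet €36.02: sports equipment, under €100.00 → 0% → €0.00
Ski goggles €144.38: sports equipment, €100.00 or more → 8.5% → €12.27
Tennis racket €48.03: sports equipment, under €100.00 → 0% → €0.00
Tax on sports equipment = €0.00 + €12.27 + €0.00 = €12.27

€12.27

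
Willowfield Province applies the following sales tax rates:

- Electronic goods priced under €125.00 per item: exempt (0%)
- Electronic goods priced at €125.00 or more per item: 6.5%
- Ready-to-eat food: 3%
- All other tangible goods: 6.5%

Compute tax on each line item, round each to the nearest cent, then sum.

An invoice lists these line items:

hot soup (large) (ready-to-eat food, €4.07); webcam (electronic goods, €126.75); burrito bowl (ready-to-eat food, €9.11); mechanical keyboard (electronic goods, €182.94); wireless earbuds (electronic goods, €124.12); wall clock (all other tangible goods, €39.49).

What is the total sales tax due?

€23.09

Hot soup (large) €4.07: ready-to-eat food → 3% → €0.12
Webcam €126.75: electronic goods, €125.00 or more → 6.5% → €8.24
Burrito bowl €9.11: ready-to-eat food → 3% → €0.27
Mechanical keyboard €182.94: electronic goods, €125.00 or more → 6.5% → €11.89
Wireless earbuds €124.12: electronic goods, under €125.00 → 0% → €0.00
Wall clock €39.49: all other tangible goods → 6.5% → €2.57
Total tax = €0.12 + €8.24 + €0.27 + €11.89 + €2.57 = €23.09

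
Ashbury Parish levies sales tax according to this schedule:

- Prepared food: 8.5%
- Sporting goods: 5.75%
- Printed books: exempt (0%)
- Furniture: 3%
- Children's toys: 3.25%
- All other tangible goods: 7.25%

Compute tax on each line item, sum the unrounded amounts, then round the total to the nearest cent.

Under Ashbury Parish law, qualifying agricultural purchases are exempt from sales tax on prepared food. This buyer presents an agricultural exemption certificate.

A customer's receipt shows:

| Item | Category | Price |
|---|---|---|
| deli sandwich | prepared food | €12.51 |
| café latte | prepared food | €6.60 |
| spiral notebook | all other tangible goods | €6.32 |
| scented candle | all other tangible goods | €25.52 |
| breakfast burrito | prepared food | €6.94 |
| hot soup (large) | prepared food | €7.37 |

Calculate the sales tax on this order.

€2.31

Deli sandwich €12.51: prepared food, buyer-exempt → 0% → €0.00
Café latte €6.60: prepared food, buyer-exempt → 0% → €0.00
Spiral notebook €6.32: all other tangible goods → 7.25% → €0.4582
Scented candle €25.52: all other tangible goods → 7.25% → €1.8502
Breakfast burrito €6.94: prepared food, buyer-exempt → 0% → €0.00
Hot soup (large) €7.37: prepared food, buyer-exempt → 0% → €0.00
Unrounded tax sum = €2.3084 → €2.31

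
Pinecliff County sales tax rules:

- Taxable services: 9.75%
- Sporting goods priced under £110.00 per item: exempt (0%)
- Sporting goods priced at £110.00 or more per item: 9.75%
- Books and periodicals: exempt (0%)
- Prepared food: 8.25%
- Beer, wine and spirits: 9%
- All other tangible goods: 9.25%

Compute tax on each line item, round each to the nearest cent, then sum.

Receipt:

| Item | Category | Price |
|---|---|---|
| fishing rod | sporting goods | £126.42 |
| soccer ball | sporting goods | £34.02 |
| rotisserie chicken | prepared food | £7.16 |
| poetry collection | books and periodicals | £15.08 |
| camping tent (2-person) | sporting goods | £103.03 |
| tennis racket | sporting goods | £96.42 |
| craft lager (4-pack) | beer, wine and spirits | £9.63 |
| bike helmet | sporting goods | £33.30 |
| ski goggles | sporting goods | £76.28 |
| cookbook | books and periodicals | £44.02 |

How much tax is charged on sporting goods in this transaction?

Fishing rod £126.42: sporting goods, £110.00 or more → 9.75% → £12.33
Soccer ball £34.02: sporting goods, under £110.00 → 0% → £0.00
Camping tent (2-person) £103.03: sporting goods, under £110.00 → 0% → £0.00
Tennis racket £96.42: sporting goods, under £110.00 → 0% → £0.00
Bike helmet £33.30: sporting goods, under £110.00 → 0% → £0.00
Ski goggles £76.28: sporting goods, under £110.00 → 0% → £0.00
Tax on sporting goods = £12.33 + £0.00 + £0.00 + £0.00 + £0.00 + £0.00 = £12.33

£12.33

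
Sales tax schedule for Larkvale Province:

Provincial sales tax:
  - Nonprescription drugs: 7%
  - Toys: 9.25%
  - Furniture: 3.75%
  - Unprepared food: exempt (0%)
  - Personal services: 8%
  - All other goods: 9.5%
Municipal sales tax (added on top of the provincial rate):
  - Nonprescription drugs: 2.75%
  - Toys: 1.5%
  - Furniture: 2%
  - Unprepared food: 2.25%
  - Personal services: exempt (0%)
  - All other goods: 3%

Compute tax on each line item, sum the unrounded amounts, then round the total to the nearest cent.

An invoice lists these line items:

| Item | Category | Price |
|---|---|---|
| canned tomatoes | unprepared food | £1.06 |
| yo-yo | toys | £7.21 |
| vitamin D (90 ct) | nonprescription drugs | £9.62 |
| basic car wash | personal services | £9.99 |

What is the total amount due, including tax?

£30.42

Canned tomatoes £1.06: unprepared food → 0% + 2.25% municipal = 2.25% → £0.02385
Yo-yo £7.21: toys → 9.25% + 1.5% municipal = 10.75% → £0.775075
Vitamin D (90 ct) £9.62: nonprescription drugs → 7% + 2.75% municipal = 9.75% → £0.93795
Basic car wash £9.99: personal services → 8% + 0% municipal = 8% → £0.7992
Subtotal = £27.88; unrounded tax = £2.536075 → £2.54; total due = £30.42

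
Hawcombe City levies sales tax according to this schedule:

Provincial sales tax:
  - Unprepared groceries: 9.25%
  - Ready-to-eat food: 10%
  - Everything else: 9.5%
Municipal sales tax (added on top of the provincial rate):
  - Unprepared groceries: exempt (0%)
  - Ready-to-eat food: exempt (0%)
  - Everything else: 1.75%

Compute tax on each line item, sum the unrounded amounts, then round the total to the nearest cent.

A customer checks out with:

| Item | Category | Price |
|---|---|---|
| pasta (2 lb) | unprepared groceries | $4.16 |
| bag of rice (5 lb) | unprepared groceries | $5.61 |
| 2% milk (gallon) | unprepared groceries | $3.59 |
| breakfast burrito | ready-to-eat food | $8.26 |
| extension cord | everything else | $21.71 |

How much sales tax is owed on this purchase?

$4.50

Pasta (2 lb) $4.16: unprepared groceries → 9.25% + 0% municipal = 9.25% → $0.3848
Bag of rice (5 lb) $5.61: unprepared groceries → 9.25% + 0% municipal = 9.25% → $0.518925
2% milk (gallon) $3.59: unprepared groceries → 9.25% + 0% municipal = 9.25% → $0.332075
Breakfast burrito $8.26: ready-to-eat food → 10% + 0% municipal = 10% → $0.826
Extension cord $21.71: everything else → 9.5% + 1.75% municipal = 11.25% → $2.442375
Unrounded tax sum = $4.504175 → $4.50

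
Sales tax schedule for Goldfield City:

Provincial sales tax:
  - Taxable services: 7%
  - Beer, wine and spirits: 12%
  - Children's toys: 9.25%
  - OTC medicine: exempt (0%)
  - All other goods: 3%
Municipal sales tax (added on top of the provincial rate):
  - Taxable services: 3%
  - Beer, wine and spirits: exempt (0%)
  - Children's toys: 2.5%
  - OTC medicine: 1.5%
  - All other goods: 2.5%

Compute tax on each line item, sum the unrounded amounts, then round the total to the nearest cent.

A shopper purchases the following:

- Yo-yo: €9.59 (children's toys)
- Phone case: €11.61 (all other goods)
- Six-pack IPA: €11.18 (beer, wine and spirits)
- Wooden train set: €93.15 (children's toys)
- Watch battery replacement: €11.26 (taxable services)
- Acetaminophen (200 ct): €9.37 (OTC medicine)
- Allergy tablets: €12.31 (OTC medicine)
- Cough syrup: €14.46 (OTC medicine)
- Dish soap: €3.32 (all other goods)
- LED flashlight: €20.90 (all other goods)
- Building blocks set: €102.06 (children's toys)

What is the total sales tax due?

€29.04

Yo-yo €9.59: children's toys → 9.25% + 2.5% municipal = 11.75% → €1.126825
Phone case €11.61: all other goods → 3% + 2.5% municipal = 5.5% → €0.63855
Six-pack IPA €11.18: beer, wine and spirits → 12% + 0% municipal = 12% → €1.3416
Wooden train set €93.15: children's toys → 9.25% + 2.5% municipal = 11.75% → €10.945125
Watch battery replacement €11.26: taxable services → 7% + 3% municipal = 10% → €1.126
Acetaminophen (200 ct) €9.37: OTC medicine → 0% + 1.5% municipal = 1.5% → €0.14055
Allergy tablets €12.31: OTC medicine → 0% + 1.5% municipal = 1.5% → €0.18465
Cough syrup €14.46: OTC medicine → 0% + 1.5% municipal = 1.5% → €0.2169
Dish soap €3.32: all other goods → 3% + 2.5% municipal = 5.5% → €0.1826
LED flashlight €20.90: all other goods → 3% + 2.5% municipal = 5.5% → €1.1495
Building blocks set €102.06: children's toys → 9.25% + 2.5% municipal = 11.75% → €11.99205
Unrounded tax sum = €29.04435 → €29.04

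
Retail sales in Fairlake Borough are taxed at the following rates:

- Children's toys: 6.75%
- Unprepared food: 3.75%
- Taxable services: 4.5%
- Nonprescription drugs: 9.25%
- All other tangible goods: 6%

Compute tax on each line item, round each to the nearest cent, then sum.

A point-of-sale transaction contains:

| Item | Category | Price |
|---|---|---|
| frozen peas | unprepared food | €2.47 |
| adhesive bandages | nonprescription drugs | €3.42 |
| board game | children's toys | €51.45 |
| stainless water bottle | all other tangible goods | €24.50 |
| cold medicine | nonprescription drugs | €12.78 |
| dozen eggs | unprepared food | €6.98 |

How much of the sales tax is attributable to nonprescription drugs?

€1.50

Adhesive bandages €3.42: nonprescription drugs → 9.25% → €0.32
Cold medicine €12.78: nonprescription drugs → 9.25% → €1.18
Tax on nonprescription drugs = €0.32 + €1.18 = €1.50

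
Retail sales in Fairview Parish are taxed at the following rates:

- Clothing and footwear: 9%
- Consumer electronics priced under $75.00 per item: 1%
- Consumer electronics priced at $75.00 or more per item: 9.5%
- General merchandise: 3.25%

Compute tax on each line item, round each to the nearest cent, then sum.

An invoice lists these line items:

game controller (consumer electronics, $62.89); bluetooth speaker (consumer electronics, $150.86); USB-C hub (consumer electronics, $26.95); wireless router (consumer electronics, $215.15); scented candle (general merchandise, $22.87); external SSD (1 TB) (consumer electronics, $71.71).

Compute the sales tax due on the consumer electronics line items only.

$36.39

Game controller $62.89: consumer electronics, under $75.00 → 1% → $0.63
Bluetooth speaker $150.86: consumer electronics, $75.00 or more → 9.5% → $14.33
USB-C hub $26.95: consumer electronics, under $75.00 → 1% → $0.27
Wireless router $215.15: consumer electronics, $75.00 or more → 9.5% → $20.44
External SSD (1 TB) $71.71: consumer electronics, under $75.00 → 1% → $0.72
Tax on consumer electronics = $0.63 + $14.33 + $0.27 + $20.44 + $0.72 = $36.39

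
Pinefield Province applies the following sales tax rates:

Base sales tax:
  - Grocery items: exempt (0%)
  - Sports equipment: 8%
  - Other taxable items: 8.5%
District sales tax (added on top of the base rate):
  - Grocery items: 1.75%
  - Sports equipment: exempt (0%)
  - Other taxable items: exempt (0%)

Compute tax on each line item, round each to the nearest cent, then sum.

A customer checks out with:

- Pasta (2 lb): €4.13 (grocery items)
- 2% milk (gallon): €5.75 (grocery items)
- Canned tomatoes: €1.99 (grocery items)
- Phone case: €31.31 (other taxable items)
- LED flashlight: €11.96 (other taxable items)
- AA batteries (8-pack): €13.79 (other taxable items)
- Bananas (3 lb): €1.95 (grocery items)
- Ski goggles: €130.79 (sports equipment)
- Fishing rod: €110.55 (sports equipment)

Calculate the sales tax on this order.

€24.38

Pasta (2 lb) €4.13: grocery items → 0% + 1.75% district = 1.75% → €0.07
2% milk (gallon) €5.75: grocery items → 0% + 1.75% district = 1.75% → €0.10
Canned tomatoes €1.99: grocery items → 0% + 1.75% district = 1.75% → €0.03
Phone case €31.31: other taxable items → 8.5% + 0% district = 8.5% → €2.66
LED flashlight €11.96: other taxable items → 8.5% + 0% district = 8.5% → €1.02
AA batteries (8-pack) €13.79: other taxable items → 8.5% + 0% district = 8.5% → €1.17
Bananas (3 lb) €1.95: grocery items → 0% + 1.75% district = 1.75% → €0.03
Ski goggles €130.79: sports equipment → 8% + 0% district = 8% → €10.46
Fishing rod €110.55: sports equipment → 8% + 0% district = 8% → €8.84
Total tax = €0.07 + €0.10 + €0.03 + €2.66 + €1.02 + €1.17 + €0.03 + €10.46 + €8.84 = €24.38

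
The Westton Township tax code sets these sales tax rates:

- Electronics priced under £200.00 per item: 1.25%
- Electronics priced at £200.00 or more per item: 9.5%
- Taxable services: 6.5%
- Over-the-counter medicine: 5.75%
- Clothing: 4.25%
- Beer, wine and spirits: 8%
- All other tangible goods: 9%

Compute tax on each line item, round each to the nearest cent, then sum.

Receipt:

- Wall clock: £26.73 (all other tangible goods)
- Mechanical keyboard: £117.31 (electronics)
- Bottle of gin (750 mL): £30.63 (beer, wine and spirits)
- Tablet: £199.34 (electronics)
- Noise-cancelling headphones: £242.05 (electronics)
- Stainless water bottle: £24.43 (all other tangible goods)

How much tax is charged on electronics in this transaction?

£26.95

Mechanical keyboard £117.31: electronics, under £200.00 → 1.25% → £1.47
Tablet £199.34: electronics, under £200.00 → 1.25% → £2.49
Noise-cancelling headphones £242.05: electronics, £200.00 or more → 9.5% → £22.99
Tax on electronics = £1.47 + £2.49 + £22.99 = £26.95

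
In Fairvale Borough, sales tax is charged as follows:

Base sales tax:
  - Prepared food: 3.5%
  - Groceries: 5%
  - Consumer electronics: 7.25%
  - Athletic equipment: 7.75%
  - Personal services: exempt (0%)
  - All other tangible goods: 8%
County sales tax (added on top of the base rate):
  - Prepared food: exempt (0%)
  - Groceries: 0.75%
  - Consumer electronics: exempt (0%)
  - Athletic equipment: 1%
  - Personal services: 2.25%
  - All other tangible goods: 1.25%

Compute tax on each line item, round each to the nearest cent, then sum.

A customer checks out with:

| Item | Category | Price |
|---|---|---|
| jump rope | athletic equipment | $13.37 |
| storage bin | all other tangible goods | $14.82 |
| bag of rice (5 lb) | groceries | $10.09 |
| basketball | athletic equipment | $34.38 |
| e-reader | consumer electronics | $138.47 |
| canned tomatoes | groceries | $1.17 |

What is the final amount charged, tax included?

$228.54

Jump rope $13.37: athletic equipment → 7.75% + 1% county = 8.75% → $1.17
Storage bin $14.82: all other tangible goods → 8% + 1.25% county = 9.25% → $1.37
Bag of rice (5 lb) $10.09: groceries → 5% + 0.75% county = 5.75% → $0.58
Basketball $34.38: athletic equipment → 7.75% + 1% county = 8.75% → $3.01
E-reader $138.47: consumer electronics → 7.25% + 0% county = 7.25% → $10.04
Canned tomatoes $1.17: groceries → 5% + 0.75% county = 5.75% → $0.07
Subtotal = $212.30; tax = $16.24; total due = $228.54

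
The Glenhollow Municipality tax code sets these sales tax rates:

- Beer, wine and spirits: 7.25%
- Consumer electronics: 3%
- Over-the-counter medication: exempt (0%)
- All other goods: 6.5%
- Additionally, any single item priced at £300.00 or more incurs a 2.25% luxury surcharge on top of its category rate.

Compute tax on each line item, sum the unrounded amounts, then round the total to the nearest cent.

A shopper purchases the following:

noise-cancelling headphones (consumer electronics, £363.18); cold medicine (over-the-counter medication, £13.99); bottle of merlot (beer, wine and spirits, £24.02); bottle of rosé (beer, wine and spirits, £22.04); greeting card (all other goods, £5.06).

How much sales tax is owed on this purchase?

Noise-cancelling headphones £363.18: consumer electronics → 3% + 2.25% surcharge = 5.25% → £19.06695
Cold medicine £13.99: over-the-counter medication → 0% → £0.00
Bottle of merlot £24.02: beer, wine and spirits → 7.25% → £1.74145
Bottle of rosé £22.04: beer, wine and spirits → 7.25% → £1.5979
Greeting card £5.06: all other goods → 6.5% → £0.3289
Unrounded tax sum = £22.7352 → £22.74

£22.74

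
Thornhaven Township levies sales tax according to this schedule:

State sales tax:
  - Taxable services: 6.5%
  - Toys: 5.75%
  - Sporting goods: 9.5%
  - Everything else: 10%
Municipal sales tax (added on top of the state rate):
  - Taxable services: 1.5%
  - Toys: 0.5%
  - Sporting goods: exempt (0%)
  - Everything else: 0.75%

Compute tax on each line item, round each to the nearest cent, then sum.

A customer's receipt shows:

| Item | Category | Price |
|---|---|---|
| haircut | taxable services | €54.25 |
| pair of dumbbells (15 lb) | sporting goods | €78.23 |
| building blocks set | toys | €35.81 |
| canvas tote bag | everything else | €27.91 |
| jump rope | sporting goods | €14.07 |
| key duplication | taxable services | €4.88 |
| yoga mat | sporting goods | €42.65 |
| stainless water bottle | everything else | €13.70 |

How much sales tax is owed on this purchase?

€24.26

Haircut €54.25: taxable services → 6.5% + 1.5% municipal = 8% → €4.34
Pair of dumbbells (15 lb) €78.23: sporting goods → 9.5% + 0% municipal = 9.5% → €7.43
Building blocks set €35.81: toys → 5.75% + 0.5% municipal = 6.25% → €2.24
Canvas tote bag €27.91: everything else → 10% + 0.75% municipal = 10.75% → €3.00
Jump rope €14.07: sporting goods → 9.5% + 0% municipal = 9.5% → €1.34
Key duplication €4.88: taxable services → 6.5% + 1.5% municipal = 8% → €0.39
Yoga mat €42.65: sporting goods → 9.5% + 0% municipal = 9.5% → €4.05
Stainless water bottle €13.70: everything else → 10% + 0.75% municipal = 10.75% → €1.47
Total tax = €4.34 + €7.43 + €2.24 + €3.00 + €1.34 + €0.39 + €4.05 + €1.47 = €24.26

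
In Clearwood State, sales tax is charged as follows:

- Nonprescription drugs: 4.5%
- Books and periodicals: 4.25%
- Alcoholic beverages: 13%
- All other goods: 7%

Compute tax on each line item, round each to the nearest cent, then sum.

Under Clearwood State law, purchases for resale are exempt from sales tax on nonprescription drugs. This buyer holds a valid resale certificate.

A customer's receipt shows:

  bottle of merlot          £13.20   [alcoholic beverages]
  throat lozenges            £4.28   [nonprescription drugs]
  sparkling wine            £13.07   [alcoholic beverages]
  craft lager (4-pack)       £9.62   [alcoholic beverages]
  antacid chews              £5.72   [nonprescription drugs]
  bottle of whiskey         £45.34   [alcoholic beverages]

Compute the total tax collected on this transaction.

Bottle of merlot £13.20: alcoholic beverages → 13% → £1.72
Throat lozenges £4.28: nonprescription drugs, buyer-exempt → 0% → £0.00
Sparkling wine £13.07: alcoholic beverages → 13% → £1.70
Craft lager (4-pack) £9.62: alcoholic beverages → 13% → £1.25
Antacid chews £5.72: nonprescription drugs, buyer-exempt → 0% → £0.00
Bottle of whiskey £45.34: alcoholic beverages → 13% → £5.89
Total tax = £1.72 + £1.70 + £1.25 + £5.89 = £10.56

£10.56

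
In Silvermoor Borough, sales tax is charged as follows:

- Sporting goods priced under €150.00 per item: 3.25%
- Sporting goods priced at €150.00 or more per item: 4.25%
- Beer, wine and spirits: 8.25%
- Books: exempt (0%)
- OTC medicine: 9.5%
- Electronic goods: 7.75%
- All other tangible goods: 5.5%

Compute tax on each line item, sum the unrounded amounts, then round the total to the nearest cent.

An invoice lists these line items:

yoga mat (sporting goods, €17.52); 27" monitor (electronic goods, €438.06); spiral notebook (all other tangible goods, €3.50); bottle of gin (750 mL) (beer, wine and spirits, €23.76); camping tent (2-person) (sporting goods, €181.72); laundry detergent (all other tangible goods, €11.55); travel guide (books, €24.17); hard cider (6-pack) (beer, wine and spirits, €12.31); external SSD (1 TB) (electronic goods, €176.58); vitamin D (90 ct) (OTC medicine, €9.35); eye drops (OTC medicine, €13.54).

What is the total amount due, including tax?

Yoga mat €17.52: sporting goods, under €150.00 → 3.25% → €0.5694
27" monitor €438.06: electronic goods → 7.75% → €33.94965
Spiral notebook €3.50: all other tangible goods → 5.5% → €0.1925
Bottle of gin (750 mL) €23.76: beer, wine and spirits → 8.25% → €1.9602
Camping tent (2-person) €181.72: sporting goods, €150.00 or more → 4.25% → €7.7231
Laundry detergent €11.55: all other tangible goods → 5.5% → €0.63525
Travel guide €24.17: books → 0% → €0.00
Hard cider (6-pack) €12.31: beer, wine and spirits → 8.25% → €1.015575
External SSD (1 TB) €176.58: electronic goods → 7.75% → €13.68495
Vitamin D (90 ct) €9.35: OTC medicine → 9.5% → €0.88825
Eye drops €13.54: OTC medicine → 9.5% → €1.2863
Subtotal = €912.06; unrounded tax = €61.905175 → €61.91; total due = €973.97

€973.97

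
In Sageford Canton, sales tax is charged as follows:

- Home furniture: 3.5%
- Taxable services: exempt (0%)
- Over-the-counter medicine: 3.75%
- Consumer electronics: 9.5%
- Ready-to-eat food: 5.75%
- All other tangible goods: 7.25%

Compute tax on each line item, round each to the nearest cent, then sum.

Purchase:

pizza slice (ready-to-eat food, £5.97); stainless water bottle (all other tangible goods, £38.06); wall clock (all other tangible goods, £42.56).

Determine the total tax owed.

£6.19

Pizza slice £5.97: ready-to-eat food → 5.75% → £0.34
Stainless water bottle £38.06: all other tangible goods → 7.25% → £2.76
Wall clock £42.56: all other tangible goods → 7.25% → £3.09
Total tax = £0.34 + £2.76 + £3.09 = £6.19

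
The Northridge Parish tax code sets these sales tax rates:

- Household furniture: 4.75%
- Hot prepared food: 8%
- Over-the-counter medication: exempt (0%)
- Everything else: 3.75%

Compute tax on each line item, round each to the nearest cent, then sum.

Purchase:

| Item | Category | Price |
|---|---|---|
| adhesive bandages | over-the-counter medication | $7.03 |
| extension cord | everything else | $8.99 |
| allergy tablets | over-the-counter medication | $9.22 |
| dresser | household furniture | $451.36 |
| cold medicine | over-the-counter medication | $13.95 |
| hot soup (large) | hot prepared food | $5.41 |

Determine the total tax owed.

$22.21

Adhesive bandages $7.03: over-the-counter medication → 0% → $0.00
Extension cord $8.99: everything else → 3.75% → $0.34
Allergy tablets $9.22: over-the-counter medication → 0% → $0.00
Dresser $451.36: household furniture → 4.75% → $21.44
Cold medicine $13.95: over-the-counter medication → 0% → $0.00
Hot soup (large) $5.41: hot prepared food → 8% → $0.43
Total tax = $0.34 + $21.44 + $0.43 = $22.21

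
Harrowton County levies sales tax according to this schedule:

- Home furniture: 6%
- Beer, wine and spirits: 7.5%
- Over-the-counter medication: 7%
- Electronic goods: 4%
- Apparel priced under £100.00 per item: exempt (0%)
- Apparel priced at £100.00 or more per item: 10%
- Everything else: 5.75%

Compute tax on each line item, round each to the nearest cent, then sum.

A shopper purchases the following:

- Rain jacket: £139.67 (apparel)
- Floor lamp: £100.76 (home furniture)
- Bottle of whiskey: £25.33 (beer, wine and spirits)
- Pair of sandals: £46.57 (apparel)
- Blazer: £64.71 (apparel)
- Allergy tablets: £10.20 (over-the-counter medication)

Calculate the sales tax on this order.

£22.63

Rain jacket £139.67: apparel, £100.00 or more → 10% → £13.97
Floor lamp £100.76: home furniture → 6% → £6.05
Bottle of whiskey £25.33: beer, wine and spirits → 7.5% → £1.90
Pair of sandals £46.57: apparel, under £100.00 → 0% → £0.00
Blazer £64.71: apparel, under £100.00 → 0% → £0.00
Allergy tablets £10.20: over-the-counter medication → 7% → £0.71
Total tax = £13.97 + £6.05 + £1.90 + £0.71 = £22.63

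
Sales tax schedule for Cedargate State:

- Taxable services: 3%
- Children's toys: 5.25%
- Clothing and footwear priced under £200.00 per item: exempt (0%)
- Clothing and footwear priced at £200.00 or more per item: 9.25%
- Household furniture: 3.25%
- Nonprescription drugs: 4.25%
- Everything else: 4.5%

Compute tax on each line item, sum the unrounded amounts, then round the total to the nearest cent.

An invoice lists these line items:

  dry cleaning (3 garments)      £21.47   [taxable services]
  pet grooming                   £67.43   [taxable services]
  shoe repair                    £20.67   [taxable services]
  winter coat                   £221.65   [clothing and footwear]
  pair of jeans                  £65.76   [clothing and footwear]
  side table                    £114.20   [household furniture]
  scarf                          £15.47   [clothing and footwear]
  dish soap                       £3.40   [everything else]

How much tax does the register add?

£27.65

Dry cleaning (3 garments) £21.47: taxable services → 3% → £0.6441
Pet grooming £67.43: taxable services → 3% → £2.0229
Shoe repair £20.67: taxable services → 3% → £0.6201
Winter coat £221.65: clothing and footwear, £200.00 or more → 9.25% → £20.502625
Pair of jeans £65.76: clothing and footwear, under £200.00 → 0% → £0.00
Side table £114.20: household furniture → 3.25% → £3.7115
Scarf £15.47: clothing and footwear, under £200.00 → 0% → £0.00
Dish soap £3.40: everything else → 4.5% → £0.153
Unrounded tax sum = £27.654225 → £27.65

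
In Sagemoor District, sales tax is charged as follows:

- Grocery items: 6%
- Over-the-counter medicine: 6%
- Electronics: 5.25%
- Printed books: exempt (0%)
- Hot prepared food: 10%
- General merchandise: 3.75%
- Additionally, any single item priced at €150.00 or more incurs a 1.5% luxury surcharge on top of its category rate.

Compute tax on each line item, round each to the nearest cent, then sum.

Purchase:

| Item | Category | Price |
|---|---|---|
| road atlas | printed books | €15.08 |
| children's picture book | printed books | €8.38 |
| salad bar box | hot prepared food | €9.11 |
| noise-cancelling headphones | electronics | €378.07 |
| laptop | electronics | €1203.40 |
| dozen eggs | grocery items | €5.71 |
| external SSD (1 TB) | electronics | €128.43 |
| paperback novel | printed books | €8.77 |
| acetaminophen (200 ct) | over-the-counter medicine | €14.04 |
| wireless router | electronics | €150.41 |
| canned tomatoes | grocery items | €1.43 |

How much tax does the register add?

€125.82

Road atlas €15.08: printed books → 0% → €0.00
Children's picture book €8.38: printed books → 0% → €0.00
Salad bar box €9.11: hot prepared food → 10% → €0.91
Noise-cancelling headphones €378.07: electronics → 5.25% + 1.5% surcharge = 6.75% → €25.52
Laptop €1203.40: electronics → 5.25% + 1.5% surcharge = 6.75% → €81.23
Dozen eggs €5.71: grocery items → 6% → €0.34
External SSD (1 TB) €128.43: electronics → 5.25% → €6.74
Paperback novel €8.77: printed books → 0% → €0.00
Acetaminophen (200 ct) €14.04: over-the-counter medicine → 6% → €0.84
Wireless router €150.41: electronics → 5.25% + 1.5% surcharge = 6.75% → €10.15
Canned tomatoes €1.43: grocery items → 6% → €0.09
Total tax = €0.91 + €25.52 + €81.23 + €0.34 + €6.74 + €0.84 + €10.15 + €0.09 = €125.82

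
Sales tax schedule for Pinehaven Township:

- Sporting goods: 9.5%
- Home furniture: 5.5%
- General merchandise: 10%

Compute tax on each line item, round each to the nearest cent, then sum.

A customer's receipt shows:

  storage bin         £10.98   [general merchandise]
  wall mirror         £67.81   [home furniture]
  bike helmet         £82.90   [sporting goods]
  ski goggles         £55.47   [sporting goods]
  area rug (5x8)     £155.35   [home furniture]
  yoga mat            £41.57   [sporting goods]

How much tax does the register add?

£30.47

Storage bin £10.98: general merchandise → 10% → £1.10
Wall mirror £67.81: home furniture → 5.5% → £3.73
Bike helmet £82.90: sporting goods → 9.5% → £7.88
Ski goggles £55.47: sporting goods → 9.5% → £5.27
Area rug (5x8) £155.35: home furniture → 5.5% → £8.54
Yoga mat £41.57: sporting goods → 9.5% → £3.95
Total tax = £1.10 + £3.73 + £7.88 + £5.27 + £8.54 + £3.95 = £30.47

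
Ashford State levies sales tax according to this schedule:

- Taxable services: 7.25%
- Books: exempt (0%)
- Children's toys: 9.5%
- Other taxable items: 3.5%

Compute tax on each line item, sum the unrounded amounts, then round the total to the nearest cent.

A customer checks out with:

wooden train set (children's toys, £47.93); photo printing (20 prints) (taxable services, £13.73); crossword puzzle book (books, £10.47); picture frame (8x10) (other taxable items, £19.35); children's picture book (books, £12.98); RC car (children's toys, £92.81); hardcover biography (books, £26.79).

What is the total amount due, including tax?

£239.10

Wooden train set £47.93: children's toys → 9.5% → £4.55335
Photo printing (20 prints) £13.73: taxable services → 7.25% → £0.995425
Crossword puzzle book £10.47: books → 0% → £0.00
Picture frame (8x10) £19.35: other taxable items → 3.5% → £0.67725
Children's picture book £12.98: books → 0% → £0.00
RC car £92.81: children's toys → 9.5% → £8.81695
Hardcover biography £26.79: books → 0% → £0.00
Subtotal = £224.06; unrounded tax = £15.042975 → £15.04; total due = £239.10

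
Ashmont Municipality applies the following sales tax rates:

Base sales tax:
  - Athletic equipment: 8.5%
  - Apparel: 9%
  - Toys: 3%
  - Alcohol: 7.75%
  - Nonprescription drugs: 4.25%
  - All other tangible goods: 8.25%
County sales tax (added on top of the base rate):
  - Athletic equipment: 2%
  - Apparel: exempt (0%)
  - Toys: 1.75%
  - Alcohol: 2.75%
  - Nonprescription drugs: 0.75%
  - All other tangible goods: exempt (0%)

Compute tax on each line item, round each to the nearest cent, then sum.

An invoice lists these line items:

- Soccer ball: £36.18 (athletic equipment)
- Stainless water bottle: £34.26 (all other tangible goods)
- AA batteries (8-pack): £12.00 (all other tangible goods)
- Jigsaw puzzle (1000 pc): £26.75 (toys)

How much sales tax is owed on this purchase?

Soccer ball £36.18: athletic equipment → 8.5% + 2% county = 10.5% → £3.80
Stainless water bottle £34.26: all other tangible goods → 8.25% + 0% county = 8.25% → £2.83
AA batteries (8-pack) £12.00: all other tangible goods → 8.25% + 0% county = 8.25% → £0.99
Jigsaw puzzle (1000 pc) £26.75: toys → 3% + 1.75% county = 4.75% → £1.27
Total tax = £3.80 + £2.83 + £0.99 + £1.27 = £8.89

£8.89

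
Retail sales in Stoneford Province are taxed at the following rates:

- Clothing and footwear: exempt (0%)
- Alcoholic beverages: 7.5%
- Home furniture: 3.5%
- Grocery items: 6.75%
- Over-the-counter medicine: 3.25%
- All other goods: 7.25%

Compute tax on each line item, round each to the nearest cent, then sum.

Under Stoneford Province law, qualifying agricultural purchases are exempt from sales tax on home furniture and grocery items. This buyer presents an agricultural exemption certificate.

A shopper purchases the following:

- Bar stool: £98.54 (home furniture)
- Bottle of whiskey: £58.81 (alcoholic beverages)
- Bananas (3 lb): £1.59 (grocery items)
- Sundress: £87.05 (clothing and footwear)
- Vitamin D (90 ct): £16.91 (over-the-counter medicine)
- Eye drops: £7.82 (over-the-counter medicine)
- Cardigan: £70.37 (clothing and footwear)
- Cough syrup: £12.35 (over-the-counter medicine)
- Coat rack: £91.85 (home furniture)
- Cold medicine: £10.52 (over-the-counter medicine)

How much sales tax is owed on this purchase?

Bar stool £98.54: home furniture, buyer-exempt → 0% → £0.00
Bottle of whiskey £58.81: alcoholic beverages → 7.5% → £4.41
Bananas (3 lb) £1.59: grocery items, buyer-exempt → 0% → £0.00
Sundress £87.05: clothing and footwear → 0% → £0.00
Vitamin D (90 ct) £16.91: over-the-counter medicine → 3.25% → £0.55
Eye drops £7.82: over-the-counter medicine → 3.25% → £0.25
Cardigan £70.37: clothing and footwear → 0% → £0.00
Cough syrup £12.35: over-the-counter medicine → 3.25% → £0.40
Coat rack £91.85: home furniture, buyer-exempt → 0% → £0.00
Cold medicine £10.52: over-the-counter medicine → 3.25% → £0.34
Total tax = £4.41 + £0.55 + £0.25 + £0.40 + £0.34 = £5.95

£5.95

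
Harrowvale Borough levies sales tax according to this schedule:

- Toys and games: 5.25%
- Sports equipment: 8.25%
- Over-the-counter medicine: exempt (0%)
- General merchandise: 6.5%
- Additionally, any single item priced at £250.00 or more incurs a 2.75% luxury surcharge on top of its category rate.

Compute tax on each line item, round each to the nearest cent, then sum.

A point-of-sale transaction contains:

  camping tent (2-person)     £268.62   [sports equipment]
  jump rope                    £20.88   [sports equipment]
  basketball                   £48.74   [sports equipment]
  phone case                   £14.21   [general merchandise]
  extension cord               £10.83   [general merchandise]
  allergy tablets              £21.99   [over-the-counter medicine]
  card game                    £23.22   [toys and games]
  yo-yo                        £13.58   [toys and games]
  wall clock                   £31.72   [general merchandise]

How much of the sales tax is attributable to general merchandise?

£3.68

Phone case £14.21: general merchandise → 6.5% → £0.92
Extension cord £10.83: general merchandise → 6.5% → £0.70
Wall clock £31.72: general merchandise → 6.5% → £2.06
Tax on general merchandise = £0.92 + £0.70 + £2.06 = £3.68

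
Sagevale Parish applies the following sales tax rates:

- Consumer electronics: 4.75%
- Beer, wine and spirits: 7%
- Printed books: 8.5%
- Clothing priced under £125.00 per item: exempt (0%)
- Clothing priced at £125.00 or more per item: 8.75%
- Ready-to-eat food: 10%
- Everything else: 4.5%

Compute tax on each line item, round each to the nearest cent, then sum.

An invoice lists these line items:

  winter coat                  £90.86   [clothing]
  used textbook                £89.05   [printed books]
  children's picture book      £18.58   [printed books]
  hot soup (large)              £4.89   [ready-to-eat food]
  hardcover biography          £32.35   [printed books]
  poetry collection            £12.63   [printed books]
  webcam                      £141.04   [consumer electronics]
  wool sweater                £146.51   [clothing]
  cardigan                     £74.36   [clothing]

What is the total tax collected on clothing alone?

Winter coat £90.86: clothing, under £125.00 → 0% → £0.00
Wool sweater £146.51: clothing, £125.00 or more → 8.75% → £12.82
Cardigan £74.36: clothing, under £125.00 → 0% → £0.00
Tax on clothing = £0.00 + £12.82 + £0.00 = £12.82

£12.82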